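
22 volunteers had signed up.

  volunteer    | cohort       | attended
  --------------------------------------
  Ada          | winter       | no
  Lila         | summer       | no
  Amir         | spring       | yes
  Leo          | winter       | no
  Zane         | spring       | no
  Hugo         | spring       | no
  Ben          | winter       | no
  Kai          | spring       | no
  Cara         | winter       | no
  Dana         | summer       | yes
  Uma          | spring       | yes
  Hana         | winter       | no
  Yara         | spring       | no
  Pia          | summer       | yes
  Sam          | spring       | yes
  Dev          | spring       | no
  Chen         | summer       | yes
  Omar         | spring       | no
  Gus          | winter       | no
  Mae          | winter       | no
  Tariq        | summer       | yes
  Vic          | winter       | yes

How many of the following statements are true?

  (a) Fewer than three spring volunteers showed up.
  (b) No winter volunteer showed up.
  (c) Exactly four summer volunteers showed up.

(a) spring: |A| = 9, |A ∩ B| = 3; needs |A ∩ B| < 3 — false.
(b) winter: |A| = 8, |A ∩ B| = 1; needs A ∩ B = ∅ (|A ∩ B| = 0) — false.
(c) summer: |A| = 5, |A ∩ B| = 4; needs |A ∩ B| = 4 — true.

1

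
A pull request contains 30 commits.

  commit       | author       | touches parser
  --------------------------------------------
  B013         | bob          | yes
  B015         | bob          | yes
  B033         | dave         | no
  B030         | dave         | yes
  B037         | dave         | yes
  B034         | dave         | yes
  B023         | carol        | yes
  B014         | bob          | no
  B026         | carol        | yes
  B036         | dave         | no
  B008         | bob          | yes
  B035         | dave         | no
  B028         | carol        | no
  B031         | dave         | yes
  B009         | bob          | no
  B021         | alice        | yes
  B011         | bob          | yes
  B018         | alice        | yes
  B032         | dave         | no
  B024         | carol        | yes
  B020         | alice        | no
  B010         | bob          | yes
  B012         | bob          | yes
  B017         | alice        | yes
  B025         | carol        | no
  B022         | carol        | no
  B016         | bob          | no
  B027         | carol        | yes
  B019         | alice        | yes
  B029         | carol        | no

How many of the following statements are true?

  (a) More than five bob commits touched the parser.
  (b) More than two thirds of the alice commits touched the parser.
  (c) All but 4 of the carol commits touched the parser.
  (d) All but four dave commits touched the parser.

(a) bob: |A| = 9, |A ∩ B| = 6; needs |A ∩ B| > 5 — true.
(b) alice: |A| = 5, |A ∩ B| = 4; needs |A ∩ B| / |A| > 2/3 — true.
(c) carol: |A| = 8, |A ∩ B| = 4; needs |A ∖ B| = 4 — true.
(d) dave: |A| = 8, |A ∩ B| = 4; needs |A ∖ B| = 4 — true.

4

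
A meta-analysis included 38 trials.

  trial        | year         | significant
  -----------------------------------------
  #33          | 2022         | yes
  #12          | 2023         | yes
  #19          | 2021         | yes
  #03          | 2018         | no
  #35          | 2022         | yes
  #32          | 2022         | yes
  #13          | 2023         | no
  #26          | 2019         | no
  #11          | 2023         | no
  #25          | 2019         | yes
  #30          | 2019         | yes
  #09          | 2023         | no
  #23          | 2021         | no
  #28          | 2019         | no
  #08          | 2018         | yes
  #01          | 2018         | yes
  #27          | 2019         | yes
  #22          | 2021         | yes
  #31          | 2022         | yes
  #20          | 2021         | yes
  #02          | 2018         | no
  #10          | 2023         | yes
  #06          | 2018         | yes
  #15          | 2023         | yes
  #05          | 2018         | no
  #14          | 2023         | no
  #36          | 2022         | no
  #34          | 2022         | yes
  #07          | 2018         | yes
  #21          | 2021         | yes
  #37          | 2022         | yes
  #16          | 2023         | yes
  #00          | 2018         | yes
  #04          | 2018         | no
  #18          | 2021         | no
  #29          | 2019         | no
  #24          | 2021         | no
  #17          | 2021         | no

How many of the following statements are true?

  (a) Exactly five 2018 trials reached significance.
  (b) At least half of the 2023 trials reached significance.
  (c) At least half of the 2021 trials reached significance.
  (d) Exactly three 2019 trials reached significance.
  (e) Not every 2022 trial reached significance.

5

(a) 2018: |A| = 9, |A ∩ B| = 5; needs |A ∩ B| = 5 — true.
(b) 2023: |A| = 8, |A ∩ B| = 4; needs |A ∩ B| ≥ |A ∖ B| — true.
(c) 2021: |A| = 8, |A ∩ B| = 4; needs |A ∩ B| ≥ |A ∖ B| — true.
(d) 2019: |A| = 6, |A ∩ B| = 3; needs |A ∩ B| = 3 — true.
(e) 2022: |A| = 7, |A ∩ B| = 6; needs A ⊄ B (|A ∖ B| ≥ 1) — true.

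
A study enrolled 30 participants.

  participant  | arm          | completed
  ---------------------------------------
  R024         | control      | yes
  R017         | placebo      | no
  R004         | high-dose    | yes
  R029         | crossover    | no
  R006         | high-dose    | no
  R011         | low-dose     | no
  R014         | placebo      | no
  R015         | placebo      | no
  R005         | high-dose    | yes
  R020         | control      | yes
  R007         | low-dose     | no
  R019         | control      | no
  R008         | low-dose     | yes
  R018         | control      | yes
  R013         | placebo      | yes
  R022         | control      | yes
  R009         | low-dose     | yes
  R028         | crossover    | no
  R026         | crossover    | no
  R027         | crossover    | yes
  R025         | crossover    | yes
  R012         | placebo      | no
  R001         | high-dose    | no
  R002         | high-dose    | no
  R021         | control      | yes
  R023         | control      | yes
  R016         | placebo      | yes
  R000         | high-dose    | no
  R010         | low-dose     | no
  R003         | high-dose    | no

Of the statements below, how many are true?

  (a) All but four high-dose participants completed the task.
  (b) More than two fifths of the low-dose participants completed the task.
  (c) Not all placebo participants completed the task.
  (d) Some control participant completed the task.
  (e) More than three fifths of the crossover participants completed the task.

(a) high-dose: |A| = 7, |A ∩ B| = 2; needs |A ∖ B| = 4 — false.
(b) low-dose: |A| = 5, |A ∩ B| = 2; needs |A ∩ B| / |A| > 2/5 — false.
(c) placebo: |A| = 6, |A ∩ B| = 2; needs A ⊄ B (|A ∖ B| ≥ 1) — true.
(d) control: |A| = 7, |A ∩ B| = 6; needs A ∩ B ≠ ∅ (|A ∩ B| ≥ 1) — true.
(e) crossover: |A| = 5, |A ∩ B| = 2; needs |A ∩ B| / |A| > 3/5 — false.

2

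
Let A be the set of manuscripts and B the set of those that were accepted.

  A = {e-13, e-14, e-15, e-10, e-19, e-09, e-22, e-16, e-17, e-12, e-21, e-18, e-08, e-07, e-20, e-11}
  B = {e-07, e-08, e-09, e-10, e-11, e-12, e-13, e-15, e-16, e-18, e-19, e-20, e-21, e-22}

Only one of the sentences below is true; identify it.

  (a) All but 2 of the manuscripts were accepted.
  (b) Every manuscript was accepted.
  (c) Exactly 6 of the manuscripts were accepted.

|A| = 16, |A ∩ B| = 14, |A ∖ B| = 2.
(a) requires |A ∖ B| = 2: true.
(b) requires A ⊆ B, i.e. every element of A is in B (|A ∖ B| = 0): false.
(c) requires |A ∩ B| = 6: false.

(a)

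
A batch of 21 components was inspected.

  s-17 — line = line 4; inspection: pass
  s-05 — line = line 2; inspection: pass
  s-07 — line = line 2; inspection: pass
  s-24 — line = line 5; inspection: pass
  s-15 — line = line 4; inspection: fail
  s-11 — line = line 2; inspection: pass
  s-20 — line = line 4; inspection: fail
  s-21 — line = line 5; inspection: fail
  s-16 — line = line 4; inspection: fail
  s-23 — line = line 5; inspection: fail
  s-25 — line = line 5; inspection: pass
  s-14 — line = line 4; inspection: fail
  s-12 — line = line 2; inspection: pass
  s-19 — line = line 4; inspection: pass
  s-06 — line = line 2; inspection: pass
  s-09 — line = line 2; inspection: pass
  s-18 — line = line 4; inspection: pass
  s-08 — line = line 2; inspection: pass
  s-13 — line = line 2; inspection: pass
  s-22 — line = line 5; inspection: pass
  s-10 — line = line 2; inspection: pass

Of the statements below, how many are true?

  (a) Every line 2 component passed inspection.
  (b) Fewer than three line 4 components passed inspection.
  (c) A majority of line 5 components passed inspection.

2

(a) line 2: |A| = 9, |A ∩ B| = 9; needs A ⊆ B, i.e. every element of A is in B (|A ∖ B| = 0) — true.
(b) line 4: |A| = 7, |A ∩ B| = 3; needs |A ∩ B| < 3 — false.
(c) line 5: |A| = 5, |A ∩ B| = 3; needs |A ∩ B| > |A ∖ B| — true.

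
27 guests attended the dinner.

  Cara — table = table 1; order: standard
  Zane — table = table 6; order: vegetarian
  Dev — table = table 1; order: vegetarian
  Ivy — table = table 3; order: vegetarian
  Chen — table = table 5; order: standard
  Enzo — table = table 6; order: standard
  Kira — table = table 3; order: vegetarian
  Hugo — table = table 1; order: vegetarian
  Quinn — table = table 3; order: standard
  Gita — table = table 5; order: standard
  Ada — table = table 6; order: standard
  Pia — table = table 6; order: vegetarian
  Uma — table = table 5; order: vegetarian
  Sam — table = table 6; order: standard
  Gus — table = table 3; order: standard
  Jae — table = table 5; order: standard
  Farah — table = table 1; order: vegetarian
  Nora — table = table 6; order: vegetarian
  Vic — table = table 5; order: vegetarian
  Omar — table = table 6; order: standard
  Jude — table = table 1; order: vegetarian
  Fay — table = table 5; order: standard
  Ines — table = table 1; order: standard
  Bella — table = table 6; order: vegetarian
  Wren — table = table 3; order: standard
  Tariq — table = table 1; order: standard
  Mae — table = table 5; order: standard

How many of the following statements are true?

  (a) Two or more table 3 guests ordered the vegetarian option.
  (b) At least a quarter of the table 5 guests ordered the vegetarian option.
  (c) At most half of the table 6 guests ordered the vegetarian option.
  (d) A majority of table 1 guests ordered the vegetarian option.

4

(a) table 3: |A| = 5, |A ∩ B| = 2; needs |A ∩ B| ≥ 2 — true.
(b) table 5: |A| = 7, |A ∩ B| = 2; needs |A ∩ B| / |A| ≥ 1/4 — true.
(c) table 6: |A| = 8, |A ∩ B| = 4; needs |A ∩ B| ≤ |A ∖ B| — true.
(d) table 1: |A| = 7, |A ∩ B| = 4; needs |A ∩ B| > |A ∖ B| — true.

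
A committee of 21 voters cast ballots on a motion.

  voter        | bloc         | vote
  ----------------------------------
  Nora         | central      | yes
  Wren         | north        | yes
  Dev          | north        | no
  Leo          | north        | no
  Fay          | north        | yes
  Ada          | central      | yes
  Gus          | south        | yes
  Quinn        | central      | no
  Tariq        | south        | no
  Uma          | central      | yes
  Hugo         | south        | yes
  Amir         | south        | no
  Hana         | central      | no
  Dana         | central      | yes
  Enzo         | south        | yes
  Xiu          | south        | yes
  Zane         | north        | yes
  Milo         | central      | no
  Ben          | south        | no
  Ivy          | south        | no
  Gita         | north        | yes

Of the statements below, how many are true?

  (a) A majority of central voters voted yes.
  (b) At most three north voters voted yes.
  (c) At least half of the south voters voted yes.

2

(a) central: |A| = 7, |A ∩ B| = 4; needs |A ∩ B| > |A ∖ B| — true.
(b) north: |A| = 6, |A ∩ B| = 4; needs |A ∩ B| ≤ 3 — false.
(c) south: |A| = 8, |A ∩ B| = 4; needs |A ∩ B| ≥ |A ∖ B| — true.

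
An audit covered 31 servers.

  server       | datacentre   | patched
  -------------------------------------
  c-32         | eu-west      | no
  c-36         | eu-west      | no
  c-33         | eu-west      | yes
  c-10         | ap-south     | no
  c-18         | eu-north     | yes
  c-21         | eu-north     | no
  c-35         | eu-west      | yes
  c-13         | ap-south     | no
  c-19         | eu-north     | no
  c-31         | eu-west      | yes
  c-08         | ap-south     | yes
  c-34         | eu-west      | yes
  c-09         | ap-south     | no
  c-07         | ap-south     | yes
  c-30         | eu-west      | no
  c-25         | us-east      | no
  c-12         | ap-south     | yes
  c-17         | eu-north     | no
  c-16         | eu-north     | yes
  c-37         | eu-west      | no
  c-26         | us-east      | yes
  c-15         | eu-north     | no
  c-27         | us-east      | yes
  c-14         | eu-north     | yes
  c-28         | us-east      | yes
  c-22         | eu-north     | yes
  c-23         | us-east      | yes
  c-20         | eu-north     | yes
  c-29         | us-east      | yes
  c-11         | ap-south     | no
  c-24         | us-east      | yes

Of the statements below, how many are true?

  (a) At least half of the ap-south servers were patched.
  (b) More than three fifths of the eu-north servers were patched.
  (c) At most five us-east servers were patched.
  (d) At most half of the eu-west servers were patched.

1

(a) ap-south: |A| = 7, |A ∩ B| = 3; needs |A ∩ B| ≥ |A ∖ B| — false.
(b) eu-north: |A| = 9, |A ∩ B| = 5; needs |A ∩ B| / |A| > 3/5 — false.
(c) us-east: |A| = 7, |A ∩ B| = 6; needs |A ∩ B| ≤ 5 — false.
(d) eu-west: |A| = 8, |A ∩ B| = 4; needs |A ∩ B| ≤ |A ∖ B| — true.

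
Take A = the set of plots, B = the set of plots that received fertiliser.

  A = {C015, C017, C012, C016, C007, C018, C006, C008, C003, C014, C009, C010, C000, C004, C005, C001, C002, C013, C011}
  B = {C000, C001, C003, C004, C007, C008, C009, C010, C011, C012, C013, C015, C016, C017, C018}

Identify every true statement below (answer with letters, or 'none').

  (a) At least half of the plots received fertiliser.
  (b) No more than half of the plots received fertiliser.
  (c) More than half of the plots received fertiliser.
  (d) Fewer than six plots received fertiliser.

(a), (c)

|A| = 19, |A ∩ B| = 15, |A ∖ B| = 4.
(a) |A ∩ B| ≥ |A ∖ B|: holds.
(b) |A ∩ B| ≤ |A ∖ B|: fails.
(c) |A ∩ B| > |A ∖ B|: holds.
(d) |A ∩ B| < 6: fails.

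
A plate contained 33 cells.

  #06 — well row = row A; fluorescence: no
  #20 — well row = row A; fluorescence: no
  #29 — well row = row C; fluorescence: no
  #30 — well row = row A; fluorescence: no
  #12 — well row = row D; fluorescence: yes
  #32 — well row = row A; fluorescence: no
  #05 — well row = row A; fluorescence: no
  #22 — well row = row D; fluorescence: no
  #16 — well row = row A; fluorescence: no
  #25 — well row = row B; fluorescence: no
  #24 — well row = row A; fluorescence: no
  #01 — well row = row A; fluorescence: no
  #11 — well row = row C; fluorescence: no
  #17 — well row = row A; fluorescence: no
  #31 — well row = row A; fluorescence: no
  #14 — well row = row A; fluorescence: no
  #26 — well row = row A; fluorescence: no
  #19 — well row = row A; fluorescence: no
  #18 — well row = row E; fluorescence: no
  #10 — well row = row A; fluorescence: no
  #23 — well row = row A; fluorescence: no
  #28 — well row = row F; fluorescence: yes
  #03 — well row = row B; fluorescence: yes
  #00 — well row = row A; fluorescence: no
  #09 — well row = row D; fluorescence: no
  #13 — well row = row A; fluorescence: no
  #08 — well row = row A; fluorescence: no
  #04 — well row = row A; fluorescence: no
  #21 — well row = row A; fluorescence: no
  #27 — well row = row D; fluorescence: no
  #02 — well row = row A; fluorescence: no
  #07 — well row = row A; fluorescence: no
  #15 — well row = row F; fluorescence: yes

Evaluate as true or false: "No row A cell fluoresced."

Truth condition: A ∩ B = ∅ (|A ∩ B| = 0).
|A| = 22, |A ∩ B| = 0, |A ∖ B| = 22.
So the statement is true.

True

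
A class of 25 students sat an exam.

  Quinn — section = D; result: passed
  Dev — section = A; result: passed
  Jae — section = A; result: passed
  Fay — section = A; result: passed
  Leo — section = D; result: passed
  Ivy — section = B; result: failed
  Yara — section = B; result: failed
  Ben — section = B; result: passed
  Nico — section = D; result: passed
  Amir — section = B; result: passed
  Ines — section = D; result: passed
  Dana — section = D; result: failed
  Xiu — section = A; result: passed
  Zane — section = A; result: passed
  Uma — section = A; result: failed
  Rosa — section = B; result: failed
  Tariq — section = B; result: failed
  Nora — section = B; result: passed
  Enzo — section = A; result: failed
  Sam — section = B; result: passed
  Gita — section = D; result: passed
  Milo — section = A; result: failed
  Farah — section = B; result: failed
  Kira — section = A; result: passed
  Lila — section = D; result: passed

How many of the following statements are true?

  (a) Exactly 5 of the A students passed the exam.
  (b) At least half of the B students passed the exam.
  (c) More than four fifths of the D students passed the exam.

1

(a) A: |A| = 9, |A ∩ B| = 6; needs |A ∩ B| = 5 — false.
(b) B: |A| = 9, |A ∩ B| = 4; needs |A ∩ B| ≥ |A ∖ B| — false.
(c) D: |A| = 7, |A ∩ B| = 6; needs |A ∩ B| / |A| > 4/5 — true.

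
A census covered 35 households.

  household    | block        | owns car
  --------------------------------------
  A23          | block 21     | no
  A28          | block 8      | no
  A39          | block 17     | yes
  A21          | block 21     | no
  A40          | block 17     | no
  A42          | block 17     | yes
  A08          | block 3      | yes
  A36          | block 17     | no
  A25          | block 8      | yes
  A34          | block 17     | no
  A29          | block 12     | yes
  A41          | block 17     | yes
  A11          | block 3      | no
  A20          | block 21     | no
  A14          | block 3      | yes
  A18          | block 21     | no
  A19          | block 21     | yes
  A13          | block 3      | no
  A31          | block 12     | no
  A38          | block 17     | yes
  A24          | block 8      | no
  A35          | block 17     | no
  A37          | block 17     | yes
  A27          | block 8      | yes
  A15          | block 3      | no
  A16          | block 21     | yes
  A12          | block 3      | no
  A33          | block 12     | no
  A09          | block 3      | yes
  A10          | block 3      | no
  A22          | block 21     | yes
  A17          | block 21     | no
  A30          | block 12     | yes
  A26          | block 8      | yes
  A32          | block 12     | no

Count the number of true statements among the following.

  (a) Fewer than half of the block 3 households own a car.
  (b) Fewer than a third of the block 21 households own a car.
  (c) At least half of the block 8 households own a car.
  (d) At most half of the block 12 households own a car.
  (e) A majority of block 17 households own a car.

4

(a) block 3: |A| = 8, |A ∩ B| = 3; needs |A ∩ B| < |A ∖ B| — true.
(b) block 21: |A| = 8, |A ∩ B| = 3; needs |A ∩ B| / |A| < 1/3 — false.
(c) block 8: |A| = 5, |A ∩ B| = 3; needs |A ∩ B| ≥ |A ∖ B| — true.
(d) block 12: |A| = 5, |A ∩ B| = 2; needs |A ∩ B| ≤ |A ∖ B| — true.
(e) block 17: |A| = 9, |A ∩ B| = 5; needs |A ∩ B| > |A ∖ B| — true.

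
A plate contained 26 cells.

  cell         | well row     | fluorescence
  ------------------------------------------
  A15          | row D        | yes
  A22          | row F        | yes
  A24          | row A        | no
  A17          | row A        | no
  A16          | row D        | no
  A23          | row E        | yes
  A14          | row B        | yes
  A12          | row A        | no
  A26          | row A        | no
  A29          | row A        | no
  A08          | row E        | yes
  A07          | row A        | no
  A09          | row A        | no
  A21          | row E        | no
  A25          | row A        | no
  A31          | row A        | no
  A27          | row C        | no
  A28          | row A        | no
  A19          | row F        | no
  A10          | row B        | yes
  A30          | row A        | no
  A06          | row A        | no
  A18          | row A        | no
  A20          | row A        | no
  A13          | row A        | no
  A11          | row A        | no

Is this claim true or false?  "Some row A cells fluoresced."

The determiner here denotes the relation: A ∩ B ≠ ∅ (|A ∩ B| ≥ 1).
|A| = 16, |A ∩ B| = 0, |A ∖ B| = 16.
So the statement is false.

False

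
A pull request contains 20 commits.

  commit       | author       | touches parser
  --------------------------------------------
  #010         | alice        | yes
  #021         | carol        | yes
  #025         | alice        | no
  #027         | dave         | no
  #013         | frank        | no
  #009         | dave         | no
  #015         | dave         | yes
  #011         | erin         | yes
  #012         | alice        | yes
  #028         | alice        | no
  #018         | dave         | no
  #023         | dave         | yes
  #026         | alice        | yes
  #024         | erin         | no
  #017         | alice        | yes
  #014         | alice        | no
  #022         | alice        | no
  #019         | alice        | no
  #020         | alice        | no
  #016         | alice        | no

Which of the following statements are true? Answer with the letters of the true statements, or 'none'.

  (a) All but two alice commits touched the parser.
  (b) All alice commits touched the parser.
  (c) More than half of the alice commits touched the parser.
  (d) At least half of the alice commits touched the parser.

none

|A| = 11, |A ∩ B| = 4, |A ∖ B| = 7.
(a) |A ∖ B| = 2: fails.
(b) A ⊆ B, i.e. every element of A is in B (|A ∖ B| = 0): fails.
(c) |A ∩ B| > |A ∖ B|: fails.
(d) |A ∩ B| ≥ |A ∖ B|: fails.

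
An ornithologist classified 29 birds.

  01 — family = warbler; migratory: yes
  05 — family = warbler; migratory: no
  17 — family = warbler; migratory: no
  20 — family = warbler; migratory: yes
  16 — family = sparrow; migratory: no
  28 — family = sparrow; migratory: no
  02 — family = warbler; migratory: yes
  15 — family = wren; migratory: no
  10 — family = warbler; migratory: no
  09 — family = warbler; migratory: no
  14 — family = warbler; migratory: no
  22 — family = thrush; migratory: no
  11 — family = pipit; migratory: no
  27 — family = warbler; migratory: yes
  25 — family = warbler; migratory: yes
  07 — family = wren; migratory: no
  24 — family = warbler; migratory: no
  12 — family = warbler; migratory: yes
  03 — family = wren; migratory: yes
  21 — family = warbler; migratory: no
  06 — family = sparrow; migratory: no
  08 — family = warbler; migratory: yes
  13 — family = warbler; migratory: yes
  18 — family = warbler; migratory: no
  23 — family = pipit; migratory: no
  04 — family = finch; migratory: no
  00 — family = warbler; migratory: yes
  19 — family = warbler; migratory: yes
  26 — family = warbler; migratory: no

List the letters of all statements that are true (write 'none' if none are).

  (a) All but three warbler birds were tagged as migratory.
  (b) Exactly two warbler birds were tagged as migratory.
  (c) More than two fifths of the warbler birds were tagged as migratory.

(c)

|A| = 19, |A ∩ B| = 10, |A ∖ B| = 9.
(a) |A ∖ B| = 3: fails.
(b) |A ∩ B| = 2: fails.
(c) |A ∩ B| / |A| > 2/5: holds.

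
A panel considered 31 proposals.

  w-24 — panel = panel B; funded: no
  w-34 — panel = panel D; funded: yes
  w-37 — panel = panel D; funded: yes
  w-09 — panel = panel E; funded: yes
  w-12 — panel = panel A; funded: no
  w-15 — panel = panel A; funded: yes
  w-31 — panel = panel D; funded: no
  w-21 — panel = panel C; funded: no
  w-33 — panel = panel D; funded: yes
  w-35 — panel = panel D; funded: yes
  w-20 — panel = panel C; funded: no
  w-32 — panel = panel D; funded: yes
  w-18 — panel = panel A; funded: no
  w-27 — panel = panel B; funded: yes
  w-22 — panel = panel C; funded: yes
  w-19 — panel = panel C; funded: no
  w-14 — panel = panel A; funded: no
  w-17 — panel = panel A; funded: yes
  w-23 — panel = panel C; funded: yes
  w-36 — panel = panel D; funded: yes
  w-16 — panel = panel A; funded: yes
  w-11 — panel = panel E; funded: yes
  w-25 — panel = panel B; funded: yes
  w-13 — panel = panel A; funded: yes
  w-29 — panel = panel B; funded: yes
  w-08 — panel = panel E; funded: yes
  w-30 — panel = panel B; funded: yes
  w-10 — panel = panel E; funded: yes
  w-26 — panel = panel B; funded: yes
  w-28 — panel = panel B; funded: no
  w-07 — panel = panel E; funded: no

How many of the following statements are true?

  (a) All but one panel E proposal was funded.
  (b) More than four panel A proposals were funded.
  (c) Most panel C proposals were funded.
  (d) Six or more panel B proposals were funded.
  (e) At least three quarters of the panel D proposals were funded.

2

(a) panel E: |A| = 5, |A ∩ B| = 4; needs |A ∖ B| = 1 — true.
(b) panel A: |A| = 7, |A ∩ B| = 4; needs |A ∩ B| > 4 — false.
(c) panel C: |A| = 5, |A ∩ B| = 2; needs |A ∩ B| > |A ∖ B| — false.
(d) panel B: |A| = 7, |A ∩ B| = 5; needs |A ∩ B| ≥ 6 — false.
(e) panel D: |A| = 7, |A ∩ B| = 6; needs |A ∩ B| / |A| ≥ 3/4 — true.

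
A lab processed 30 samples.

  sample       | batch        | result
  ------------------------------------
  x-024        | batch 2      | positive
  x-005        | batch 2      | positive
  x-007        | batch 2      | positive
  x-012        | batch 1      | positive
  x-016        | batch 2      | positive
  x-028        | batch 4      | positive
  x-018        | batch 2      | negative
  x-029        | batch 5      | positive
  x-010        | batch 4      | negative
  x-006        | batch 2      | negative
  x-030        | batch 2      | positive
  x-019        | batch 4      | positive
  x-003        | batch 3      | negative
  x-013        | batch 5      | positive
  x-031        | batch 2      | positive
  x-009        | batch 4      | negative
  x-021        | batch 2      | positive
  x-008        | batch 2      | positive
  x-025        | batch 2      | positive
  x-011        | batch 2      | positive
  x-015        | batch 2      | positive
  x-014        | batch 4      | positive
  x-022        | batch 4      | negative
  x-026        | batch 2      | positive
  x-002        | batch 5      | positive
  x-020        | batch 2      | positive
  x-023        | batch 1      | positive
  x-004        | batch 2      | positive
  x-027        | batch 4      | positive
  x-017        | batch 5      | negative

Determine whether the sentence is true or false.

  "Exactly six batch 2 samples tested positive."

False

Truth condition: |A ∩ B| = 6.
|A| = 16, |A ∩ B| = 14, |A ∖ B| = 2.
|A ∩ B| = 14, so the statement is false.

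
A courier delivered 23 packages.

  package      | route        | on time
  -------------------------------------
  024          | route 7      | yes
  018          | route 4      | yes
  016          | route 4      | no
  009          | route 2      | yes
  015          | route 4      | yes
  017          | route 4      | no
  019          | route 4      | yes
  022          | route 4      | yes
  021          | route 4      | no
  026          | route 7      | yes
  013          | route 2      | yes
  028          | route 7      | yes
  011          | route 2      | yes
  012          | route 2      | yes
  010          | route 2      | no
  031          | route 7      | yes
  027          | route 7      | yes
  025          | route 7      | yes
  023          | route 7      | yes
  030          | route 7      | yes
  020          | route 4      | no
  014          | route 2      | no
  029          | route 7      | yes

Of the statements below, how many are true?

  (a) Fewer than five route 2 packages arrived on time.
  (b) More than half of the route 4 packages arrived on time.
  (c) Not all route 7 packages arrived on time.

1

(a) route 2: |A| = 6, |A ∩ B| = 4; needs |A ∩ B| < 5 — true.
(b) route 4: |A| = 8, |A ∩ B| = 4; needs |A ∩ B| > |A ∖ B| — false.
(c) route 7: |A| = 9, |A ∩ B| = 9; needs A ⊄ B (|A ∖ B| ≥ 1) — false.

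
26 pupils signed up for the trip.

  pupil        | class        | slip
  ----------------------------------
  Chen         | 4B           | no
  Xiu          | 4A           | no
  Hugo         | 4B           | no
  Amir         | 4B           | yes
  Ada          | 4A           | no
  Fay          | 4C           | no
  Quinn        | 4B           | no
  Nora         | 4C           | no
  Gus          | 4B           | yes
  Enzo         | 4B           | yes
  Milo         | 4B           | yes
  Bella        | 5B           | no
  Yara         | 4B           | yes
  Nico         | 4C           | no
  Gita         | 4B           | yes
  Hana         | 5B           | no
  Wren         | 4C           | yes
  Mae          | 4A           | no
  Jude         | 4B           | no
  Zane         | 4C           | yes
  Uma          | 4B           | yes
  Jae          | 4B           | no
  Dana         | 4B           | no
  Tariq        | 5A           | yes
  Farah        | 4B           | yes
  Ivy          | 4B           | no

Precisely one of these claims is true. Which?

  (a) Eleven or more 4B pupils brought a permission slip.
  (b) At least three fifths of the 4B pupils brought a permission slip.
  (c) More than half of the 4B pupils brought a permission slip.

(c)

|A| = 15, |A ∩ B| = 8, |A ∖ B| = 7.
(a) requires |A ∩ B| ≥ 11: false.
(b) requires |A ∩ B| / |A| ≥ 3/5: false.
(c) requires |A ∩ B| > |A ∖ B|: true.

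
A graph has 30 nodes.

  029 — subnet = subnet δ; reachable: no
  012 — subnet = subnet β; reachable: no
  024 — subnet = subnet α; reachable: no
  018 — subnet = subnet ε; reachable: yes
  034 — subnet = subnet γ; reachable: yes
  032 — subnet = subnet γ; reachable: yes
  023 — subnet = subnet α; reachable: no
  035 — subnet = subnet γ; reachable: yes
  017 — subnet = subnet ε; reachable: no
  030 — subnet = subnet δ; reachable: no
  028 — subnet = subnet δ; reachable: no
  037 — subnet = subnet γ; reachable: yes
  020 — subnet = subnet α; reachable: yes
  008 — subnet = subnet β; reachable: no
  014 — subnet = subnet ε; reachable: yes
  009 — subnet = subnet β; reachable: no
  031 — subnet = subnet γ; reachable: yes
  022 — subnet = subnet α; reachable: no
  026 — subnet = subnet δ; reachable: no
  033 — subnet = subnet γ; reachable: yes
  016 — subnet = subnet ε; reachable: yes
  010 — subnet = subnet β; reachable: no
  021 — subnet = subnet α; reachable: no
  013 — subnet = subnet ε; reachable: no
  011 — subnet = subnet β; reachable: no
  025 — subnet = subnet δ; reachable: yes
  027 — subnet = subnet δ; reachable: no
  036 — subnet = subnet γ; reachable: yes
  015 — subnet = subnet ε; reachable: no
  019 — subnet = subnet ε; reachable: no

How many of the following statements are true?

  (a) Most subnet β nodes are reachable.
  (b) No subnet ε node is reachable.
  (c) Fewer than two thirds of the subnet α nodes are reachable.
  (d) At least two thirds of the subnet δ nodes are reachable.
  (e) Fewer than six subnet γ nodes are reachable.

(a) subnet β: |A| = 5, |A ∩ B| = 0; needs |A ∩ B| > |A ∖ B| — false.
(b) subnet ε: |A| = 7, |A ∩ B| = 3; needs A ∩ B = ∅ (|A ∩ B| = 0) — false.
(c) subnet α: |A| = 5, |A ∩ B| = 1; needs |A ∩ B| / |A| < 2/3 — true.
(d) subnet δ: |A| = 6, |A ∩ B| = 1; needs |A ∩ B| / |A| ≥ 2/3 — false.
(e) subnet γ: |A| = 7, |A ∩ B| = 7; needs |A ∩ B| < 6 — false.

1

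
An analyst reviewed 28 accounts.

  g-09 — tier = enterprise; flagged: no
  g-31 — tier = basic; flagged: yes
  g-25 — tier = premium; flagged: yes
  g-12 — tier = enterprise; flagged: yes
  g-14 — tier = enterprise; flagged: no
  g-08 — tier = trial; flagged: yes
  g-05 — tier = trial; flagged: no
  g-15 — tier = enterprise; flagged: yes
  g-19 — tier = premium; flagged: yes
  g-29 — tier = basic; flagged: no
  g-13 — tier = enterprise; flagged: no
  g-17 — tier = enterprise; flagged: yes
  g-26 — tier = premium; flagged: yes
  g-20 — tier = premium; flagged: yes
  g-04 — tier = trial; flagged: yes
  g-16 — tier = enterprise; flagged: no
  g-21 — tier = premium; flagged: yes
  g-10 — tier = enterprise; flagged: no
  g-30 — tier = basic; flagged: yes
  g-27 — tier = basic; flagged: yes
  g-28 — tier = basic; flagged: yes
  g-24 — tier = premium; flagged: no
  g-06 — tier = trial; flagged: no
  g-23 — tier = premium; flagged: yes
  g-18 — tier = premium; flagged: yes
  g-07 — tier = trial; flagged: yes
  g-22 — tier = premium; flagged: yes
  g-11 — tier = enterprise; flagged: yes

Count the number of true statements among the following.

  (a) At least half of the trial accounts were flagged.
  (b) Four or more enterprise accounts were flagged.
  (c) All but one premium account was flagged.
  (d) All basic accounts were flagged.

3

(a) trial: |A| = 5, |A ∩ B| = 3; needs |A ∩ B| ≥ |A ∖ B| — true.
(b) enterprise: |A| = 9, |A ∩ B| = 4; needs |A ∩ B| ≥ 4 — true.
(c) premium: |A| = 9, |A ∩ B| = 8; needs |A ∖ B| = 1 — true.
(d) basic: |A| = 5, |A ∩ B| = 4; needs A ⊆ B, i.e. every element of A is in B (|A ∖ B| = 0) — false.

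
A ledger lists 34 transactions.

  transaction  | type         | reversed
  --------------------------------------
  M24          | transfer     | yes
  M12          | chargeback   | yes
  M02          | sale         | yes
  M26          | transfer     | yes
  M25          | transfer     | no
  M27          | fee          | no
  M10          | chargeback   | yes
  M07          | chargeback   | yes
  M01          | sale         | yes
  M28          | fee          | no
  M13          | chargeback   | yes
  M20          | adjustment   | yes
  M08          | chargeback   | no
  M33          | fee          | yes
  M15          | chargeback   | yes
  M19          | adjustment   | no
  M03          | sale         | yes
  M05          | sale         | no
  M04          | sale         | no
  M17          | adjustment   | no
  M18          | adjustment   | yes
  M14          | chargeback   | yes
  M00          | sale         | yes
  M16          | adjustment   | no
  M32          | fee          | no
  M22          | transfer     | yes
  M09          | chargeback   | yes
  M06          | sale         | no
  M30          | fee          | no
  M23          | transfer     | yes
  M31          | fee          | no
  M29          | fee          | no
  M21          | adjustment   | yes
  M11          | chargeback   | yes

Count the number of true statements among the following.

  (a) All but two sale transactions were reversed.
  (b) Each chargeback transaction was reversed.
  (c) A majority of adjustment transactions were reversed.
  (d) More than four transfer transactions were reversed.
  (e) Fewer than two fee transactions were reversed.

1

(a) sale: |A| = 7, |A ∩ B| = 4; needs |A ∖ B| = 2 — false.
(b) chargeback: |A| = 9, |A ∩ B| = 8; needs A ⊆ B, i.e. every element of A is in B (|A ∖ B| = 0) — false.
(c) adjustment: |A| = 6, |A ∩ B| = 3; needs |A ∩ B| > |A ∖ B| — false.
(d) transfer: |A| = 5, |A ∩ B| = 4; needs |A ∩ B| > 4 — false.
(e) fee: |A| = 7, |A ∩ B| = 1; needs |A ∩ B| < 2 — true.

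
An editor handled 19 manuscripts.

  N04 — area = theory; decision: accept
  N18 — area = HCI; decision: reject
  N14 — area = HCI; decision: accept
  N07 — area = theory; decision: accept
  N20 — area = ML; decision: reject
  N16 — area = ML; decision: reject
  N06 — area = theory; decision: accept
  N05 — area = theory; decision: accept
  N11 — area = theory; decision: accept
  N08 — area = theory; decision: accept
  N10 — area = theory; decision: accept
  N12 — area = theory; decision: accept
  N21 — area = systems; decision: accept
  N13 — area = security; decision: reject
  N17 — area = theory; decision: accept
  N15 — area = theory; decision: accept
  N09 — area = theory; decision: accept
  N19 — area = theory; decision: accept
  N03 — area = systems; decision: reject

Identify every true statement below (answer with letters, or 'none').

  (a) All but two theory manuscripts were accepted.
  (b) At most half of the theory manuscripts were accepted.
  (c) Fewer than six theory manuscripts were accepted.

|A| = 12, |A ∩ B| = 12, |A ∖ B| = 0.
(a) |A ∖ B| = 2: fails.
(b) |A ∩ B| ≤ |A ∖ B|: fails.
(c) |A ∩ B| < 6: fails.

none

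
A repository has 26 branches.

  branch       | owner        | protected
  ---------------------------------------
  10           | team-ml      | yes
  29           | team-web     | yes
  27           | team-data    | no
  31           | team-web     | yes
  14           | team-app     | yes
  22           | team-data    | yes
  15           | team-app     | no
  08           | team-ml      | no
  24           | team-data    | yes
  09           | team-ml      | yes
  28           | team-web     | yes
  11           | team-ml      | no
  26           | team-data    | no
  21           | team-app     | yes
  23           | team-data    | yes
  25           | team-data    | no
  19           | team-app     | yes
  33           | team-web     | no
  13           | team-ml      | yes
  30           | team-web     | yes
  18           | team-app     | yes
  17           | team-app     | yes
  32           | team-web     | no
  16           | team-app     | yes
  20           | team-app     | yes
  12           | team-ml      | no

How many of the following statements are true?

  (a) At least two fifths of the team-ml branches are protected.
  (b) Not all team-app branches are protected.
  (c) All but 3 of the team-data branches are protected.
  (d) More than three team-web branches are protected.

4

(a) team-ml: |A| = 6, |A ∩ B| = 3; needs |A ∩ B| / |A| ≥ 2/5 — true.
(b) team-app: |A| = 8, |A ∩ B| = 7; needs A ⊄ B (|A ∖ B| ≥ 1) — true.
(c) team-data: |A| = 6, |A ∩ B| = 3; needs |A ∖ B| = 3 — true.
(d) team-web: |A| = 6, |A ∩ B| = 4; needs |A ∩ B| > 3 — true.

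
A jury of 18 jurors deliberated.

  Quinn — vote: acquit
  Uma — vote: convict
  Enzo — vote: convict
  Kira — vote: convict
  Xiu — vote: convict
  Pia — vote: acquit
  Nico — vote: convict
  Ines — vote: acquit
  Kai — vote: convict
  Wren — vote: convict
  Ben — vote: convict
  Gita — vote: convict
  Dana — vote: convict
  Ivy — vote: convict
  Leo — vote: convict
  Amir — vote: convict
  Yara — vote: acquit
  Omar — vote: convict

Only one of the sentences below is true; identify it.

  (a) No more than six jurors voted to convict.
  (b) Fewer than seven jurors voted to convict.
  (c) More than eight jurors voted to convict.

|A| = 18, |A ∩ B| = 14, |A ∖ B| = 4.
(a) requires |A ∩ B| ≤ 6: false.
(b) requires |A ∩ B| < 7: false.
(c) requires |A ∩ B| > 8: true.

(c)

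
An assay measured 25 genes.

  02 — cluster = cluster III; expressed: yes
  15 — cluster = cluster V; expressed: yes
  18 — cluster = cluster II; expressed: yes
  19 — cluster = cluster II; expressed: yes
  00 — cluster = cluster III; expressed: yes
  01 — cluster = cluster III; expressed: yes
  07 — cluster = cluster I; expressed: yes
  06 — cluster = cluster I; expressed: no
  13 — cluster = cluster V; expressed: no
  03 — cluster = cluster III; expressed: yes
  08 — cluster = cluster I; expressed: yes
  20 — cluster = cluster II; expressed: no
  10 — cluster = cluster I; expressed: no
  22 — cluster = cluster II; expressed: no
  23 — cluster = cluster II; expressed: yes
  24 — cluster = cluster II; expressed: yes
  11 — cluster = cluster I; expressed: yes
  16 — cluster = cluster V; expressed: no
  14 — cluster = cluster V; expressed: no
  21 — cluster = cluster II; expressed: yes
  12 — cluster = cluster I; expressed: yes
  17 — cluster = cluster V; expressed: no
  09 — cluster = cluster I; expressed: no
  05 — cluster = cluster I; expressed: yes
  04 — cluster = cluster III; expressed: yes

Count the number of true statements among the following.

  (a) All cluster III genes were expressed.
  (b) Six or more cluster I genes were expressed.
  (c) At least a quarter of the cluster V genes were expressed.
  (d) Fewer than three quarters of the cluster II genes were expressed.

(a) cluster III: |A| = 5, |A ∩ B| = 5; needs A ⊆ B, i.e. every element of A is in B (|A ∖ B| = 0) — true.
(b) cluster I: |A| = 8, |A ∩ B| = 5; needs |A ∩ B| ≥ 6 — false.
(c) cluster V: |A| = 5, |A ∩ B| = 1; needs |A ∩ B| / |A| ≥ 1/4 — false.
(d) cluster II: |A| = 7, |A ∩ B| = 5; needs |A ∩ B| / |A| < 3/4 — true.

2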